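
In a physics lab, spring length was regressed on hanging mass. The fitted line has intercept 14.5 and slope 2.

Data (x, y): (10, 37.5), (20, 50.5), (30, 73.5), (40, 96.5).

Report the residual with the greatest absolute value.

x=10: ŷ = 14.5 + 2·10 = 34.5; r = 37.5 − 34.5 = 3
x=20: ŷ = 14.5 + 2·20 = 54.5; r = 50.5 − 54.5 = -4
x=30: ŷ = 14.5 + 2·30 = 74.5; r = 73.5 − 74.5 = -1
x=40: ŷ = 14.5 + 2·40 = 94.5; r = 96.5 − 94.5 = 2
Largest |r| is 4 at x = 20, residual -4.

r = -4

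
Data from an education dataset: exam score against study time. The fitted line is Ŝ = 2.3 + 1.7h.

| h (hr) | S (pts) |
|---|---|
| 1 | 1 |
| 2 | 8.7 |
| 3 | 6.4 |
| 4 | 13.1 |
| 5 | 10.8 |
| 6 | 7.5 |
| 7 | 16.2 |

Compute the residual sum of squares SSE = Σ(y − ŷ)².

SSE = 64

h=1: Ŝ = 2.3 + 1.7·1 = 4; e = 1 − 4 = -3
h=2: Ŝ = 2.3 + 1.7·2 = 5.7; e = 8.7 − 5.7 = 3
h=3: Ŝ = 2.3 + 1.7·3 = 7.4; e = 6.4 − 7.4 = -1
h=4: Ŝ = 2.3 + 1.7·4 = 9.1; e = 13.1 − 9.1 = 4
h=5: Ŝ = 2.3 + 1.7·5 = 10.8; e = 10.8 − 10.8 = 0
h=6: Ŝ = 2.3 + 1.7·6 = 12.5; e = 7.5 − 12.5 = -5
h=7: Ŝ = 2.3 + 1.7·7 = 14.2; e = 16.2 − 14.2 = 2
SSE = 9 + 9 + 1 + 16 + 0 + 25 + 4 = 64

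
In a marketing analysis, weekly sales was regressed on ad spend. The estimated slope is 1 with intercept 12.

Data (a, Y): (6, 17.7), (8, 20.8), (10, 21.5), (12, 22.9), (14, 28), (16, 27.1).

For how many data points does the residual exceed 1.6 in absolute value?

a=6: Ŷ = 12 + 6 = 18; r = 17.7 − 18 = -0.3
a=8: Ŷ = 12 + 8 = 20; r = 20.8 − 20 = 0.8
a=10: Ŷ = 12 + 10 = 22; r = 21.5 − 22 = -0.5
a=12: Ŷ = 12 + 12 = 24; r = 22.9 − 24 = -1.1
a=14: Ŷ = 12 + 14 = 26; r = 28 − 26 = 2
a=16: Ŷ = 12 + 16 = 28; r = 27.1 − 28 = -0.9
|r| > 1.6: a=14 (|r|=2) → 1

1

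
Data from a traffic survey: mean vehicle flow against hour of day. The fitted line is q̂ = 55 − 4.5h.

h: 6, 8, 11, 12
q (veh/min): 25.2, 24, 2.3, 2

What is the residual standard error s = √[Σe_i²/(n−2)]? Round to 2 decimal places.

h=6: q̂ = 55 − 4.5·6 = 28; e = 25.2 − 28 = -2.8
h=8: q̂ = 55 − 4.5·8 = 19; e = 24 − 19 = 5
h=11: q̂ = 55 − 4.5·11 = 5.5; e = 2.3 − 5.5 = -3.2
h=12: q̂ = 55 − 4.5·12 = 1; e = 2 − 1 = 1
SSE = 7.84 + 25 + 10.24 + 1 = 44.08
s = √(44.08/2) = √22.04 ≈ 4.69

s = 4.69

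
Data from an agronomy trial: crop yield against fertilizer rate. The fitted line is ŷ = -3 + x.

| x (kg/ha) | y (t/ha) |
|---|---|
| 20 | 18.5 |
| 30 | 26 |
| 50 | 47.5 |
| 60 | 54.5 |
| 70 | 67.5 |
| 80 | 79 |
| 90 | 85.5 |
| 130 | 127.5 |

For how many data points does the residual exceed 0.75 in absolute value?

x=20: ŷ = -3 + 20 = 17; r = 18.5 − 17 = 1.5
x=30: ŷ = -3 + 30 = 27; r = 26 − 27 = -1
x=50: ŷ = -3 + 50 = 47; r = 47.5 − 47 = 0.5
x=60: ŷ = -3 + 60 = 57; r = 54.5 − 57 = -2.5
x=70: ŷ = -3 + 70 = 67; r = 67.5 − 67 = 0.5
x=80: ŷ = -3 + 80 = 77; r = 79 − 77 = 2
x=90: ŷ = -3 + 90 = 87; r = 85.5 − 87 = -1.5
x=130: ŷ = -3 + 130 = 127; r = 127.5 − 127 = 0.5
|r| > 0.75: x=20 (|r|=1.5), x=30 (|r|=1), x=60 (|r|=2.5), x=80 (|r|=2), x=90 (|r|=1.5) → 5

5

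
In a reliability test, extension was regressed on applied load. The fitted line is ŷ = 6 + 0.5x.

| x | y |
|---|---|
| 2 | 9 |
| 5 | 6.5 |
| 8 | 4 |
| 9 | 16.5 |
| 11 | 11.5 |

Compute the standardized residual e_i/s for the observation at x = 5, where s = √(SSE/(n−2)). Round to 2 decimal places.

-0.39

x=2: ŷ = 6 + 0.5·2 = 7; e = 9 − 7 = 2
x=5: ŷ = 6 + 0.5·5 = 8.5; e = 6.5 − 8.5 = -2
x=8: ŷ = 6 + 0.5·8 = 10; e = 4 − 10 = -6
x=9: ŷ = 6 + 0.5·9 = 10.5; e = 16.5 − 10.5 = 6
x=11: ŷ = 6 + 0.5·11 = 11.5; e = 11.5 − 11.5 = 0
SSE = 4 + 4 + 36 + 36 + 0 = 80
s = √(80/3) = 5.16398
e/s = -2 / 5.16398 = -0.39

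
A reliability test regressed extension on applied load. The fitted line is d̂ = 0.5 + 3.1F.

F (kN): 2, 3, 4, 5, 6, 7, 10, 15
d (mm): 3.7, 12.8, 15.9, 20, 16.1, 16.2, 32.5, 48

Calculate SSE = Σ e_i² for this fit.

SSE = 90

F=2: d̂ = 0.5 + 3.1·2 = 6.7; e = 3.7 − 6.7 = -3
F=3: d̂ = 0.5 + 3.1·3 = 9.8; e = 12.8 − 9.8 = 3
F=4: d̂ = 0.5 + 3.1·4 = 12.9; e = 15.9 − 12.9 = 3
F=5: d̂ = 0.5 + 3.1·5 = 16; e = 20 − 16 = 4
F=6: d̂ = 0.5 + 3.1·6 = 19.1; e = 16.1 − 19.1 = -3
F=7: d̂ = 0.5 + 3.1·7 = 22.2; e = 16.2 − 22.2 = -6
F=10: d̂ = 0.5 + 3.1·10 = 31.5; e = 32.5 − 31.5 = 1
F=15: d̂ = 0.5 + 3.1·15 = 47; e = 48 − 47 = 1
SSE = 9 + 9 + 9 + 16 + 9 + 36 + 1 + 1 = 90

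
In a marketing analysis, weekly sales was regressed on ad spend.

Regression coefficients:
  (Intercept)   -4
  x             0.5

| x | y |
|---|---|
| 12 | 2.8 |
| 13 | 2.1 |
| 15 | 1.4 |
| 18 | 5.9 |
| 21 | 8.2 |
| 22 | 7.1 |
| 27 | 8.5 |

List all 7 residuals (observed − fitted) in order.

x=12: ŷ = -4 + 0.5·12 = 2; r = 2.8 − 2 = 0.8
x=13: ŷ = -4 + 0.5·13 = 2.5; r = 2.1 − 2.5 = -0.4
x=15: ŷ = -4 + 0.5·15 = 3.5; r = 1.4 − 3.5 = -2.1
x=18: ŷ = -4 + 0.5·18 = 5; r = 5.9 − 5 = 0.9
x=21: ŷ = -4 + 0.5·21 = 6.5; r = 8.2 − 6.5 = 1.7
x=22: ŷ = -4 + 0.5·22 = 7; r = 7.1 − 7 = 0.1
x=27: ŷ = -4 + 0.5·27 = 9.5; r = 8.5 − 9.5 = -1

0.8, -0.4, -2.1, 0.9, 1.7, 0.1, -1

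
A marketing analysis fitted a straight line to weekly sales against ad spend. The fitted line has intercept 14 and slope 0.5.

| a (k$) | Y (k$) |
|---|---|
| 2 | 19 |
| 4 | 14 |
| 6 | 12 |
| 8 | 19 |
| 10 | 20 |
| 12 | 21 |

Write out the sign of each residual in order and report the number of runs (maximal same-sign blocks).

3 runs

a=2: Ŷ = 14 + 0.5·2 = 15; e = 19 − 15 = 4
a=4: Ŷ = 14 + 0.5·4 = 16; e = 14 − 16 = -2
a=6: Ŷ = 14 + 0.5·6 = 17; e = 12 − 17 = -5
a=8: Ŷ = 14 + 0.5·8 = 18; e = 19 − 18 = 1
a=10: Ŷ = 14 + 0.5·10 = 19; e = 20 − 19 = 1
a=12: Ŷ = 14 + 0.5·12 = 20; e = 21 − 20 = 1
Signs: + − − + + +
Runs: +×1, −×2, +×3 → 3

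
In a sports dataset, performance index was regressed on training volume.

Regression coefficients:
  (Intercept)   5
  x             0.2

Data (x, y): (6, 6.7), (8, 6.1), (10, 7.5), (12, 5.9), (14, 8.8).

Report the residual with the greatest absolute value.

x=6: ŷ = 5 + 0.2·6 = 6.2; e = 6.7 − 6.2 = 0.5
x=8: ŷ = 5 + 0.2·8 = 6.6; e = 6.1 − 6.6 = -0.5
x=10: ŷ = 5 + 0.2·10 = 7; e = 7.5 − 7 = 0.5
x=12: ŷ = 5 + 0.2·12 = 7.4; e = 5.9 − 7.4 = -1.5
x=14: ŷ = 5 + 0.2·14 = 7.8; e = 8.8 − 7.8 = 1
Largest |e| is 1.5 at x = 12, residual -1.5.

e = -1.5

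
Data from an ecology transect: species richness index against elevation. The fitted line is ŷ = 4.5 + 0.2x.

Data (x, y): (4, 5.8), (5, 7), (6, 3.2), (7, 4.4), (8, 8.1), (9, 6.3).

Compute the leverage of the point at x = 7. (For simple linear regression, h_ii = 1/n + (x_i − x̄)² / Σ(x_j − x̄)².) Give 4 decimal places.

h = 0.1810

x̄ = (4 + 5 + 6 + 7 + 8 + 9)/6 = 6.5
Σ(x − x̄)² = 6.25 + 2.25 + 0.25 + 0.25 + 2.25 + 6.25 = 17.5
h = 1/6 + (0.5)²/17.5 = 0.166667 + 0.0142857 = 0.1810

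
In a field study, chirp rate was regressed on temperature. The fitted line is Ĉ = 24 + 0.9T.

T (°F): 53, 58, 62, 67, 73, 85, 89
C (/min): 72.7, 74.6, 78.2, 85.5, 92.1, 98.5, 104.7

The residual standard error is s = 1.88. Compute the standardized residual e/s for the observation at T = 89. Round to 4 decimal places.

0.3191

Ĉ = 24 + 0.9·89 = 104.1
e = 104.7 − 104.1 = 0.6
e/s = 0.6 / 1.88 = 0.3191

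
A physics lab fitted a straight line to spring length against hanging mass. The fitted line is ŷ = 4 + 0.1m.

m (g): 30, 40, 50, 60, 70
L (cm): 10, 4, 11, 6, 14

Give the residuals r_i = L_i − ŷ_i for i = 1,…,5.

m=30: ŷ = 4 + 0.1·30 = 7; r = 10 − 7 = 3
m=40: ŷ = 4 + 0.1·40 = 8; r = 4 − 8 = -4
m=50: ŷ = 4 + 0.1·50 = 9; r = 11 − 9 = 2
m=60: ŷ = 4 + 0.1·60 = 10; r = 6 − 10 = -4
m=70: ŷ = 4 + 0.1·70 = 11; r = 14 − 11 = 3

3, -4, 2, -4, 3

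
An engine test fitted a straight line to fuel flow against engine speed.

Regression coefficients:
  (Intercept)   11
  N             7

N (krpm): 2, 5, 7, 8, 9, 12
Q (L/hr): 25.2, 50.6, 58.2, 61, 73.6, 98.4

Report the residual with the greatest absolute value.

r = -6

N=2: Q̂ = 11 + 7·2 = 25; r = 25.2 − 25 = 0.2
N=5: Q̂ = 11 + 7·5 = 46; r = 50.6 − 46 = 4.6
N=7: Q̂ = 11 + 7·7 = 60; r = 58.2 − 60 = -1.8
N=8: Q̂ = 11 + 7·8 = 67; r = 61 − 67 = -6
N=9: Q̂ = 11 + 7·9 = 74; r = 73.6 − 74 = -0.4
N=12: Q̂ = 11 + 7·12 = 95; r = 98.4 − 95 = 3.4
Largest |r| is 6 at N = 8, residual -6.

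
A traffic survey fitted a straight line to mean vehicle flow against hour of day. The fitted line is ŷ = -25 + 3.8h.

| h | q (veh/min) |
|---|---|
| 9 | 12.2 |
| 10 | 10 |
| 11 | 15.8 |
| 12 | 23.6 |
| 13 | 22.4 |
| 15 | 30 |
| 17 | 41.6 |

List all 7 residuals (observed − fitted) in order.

3, -3, -1, 3, -2, -2, 2

h=9: ŷ = -25 + 3.8·9 = 9.2; r = 12.2 − 9.2 = 3
h=10: ŷ = -25 + 3.8·10 = 13; r = 10 − 13 = -3
h=11: ŷ = -25 + 3.8·11 = 16.8; r = 15.8 − 16.8 = -1
h=12: ŷ = -25 + 3.8·12 = 20.6; r = 23.6 − 20.6 = 3
h=13: ŷ = -25 + 3.8·13 = 24.4; r = 22.4 − 24.4 = -2
h=15: ŷ = -25 + 3.8·15 = 32; r = 30 − 32 = -2
h=17: ŷ = -25 + 3.8·17 = 39.6; r = 41.6 − 39.6 = 2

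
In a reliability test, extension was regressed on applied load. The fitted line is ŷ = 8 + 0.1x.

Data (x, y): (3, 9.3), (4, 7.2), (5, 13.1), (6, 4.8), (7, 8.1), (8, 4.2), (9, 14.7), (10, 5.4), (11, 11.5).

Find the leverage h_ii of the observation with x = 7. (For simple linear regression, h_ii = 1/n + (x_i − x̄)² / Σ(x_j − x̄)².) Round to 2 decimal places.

h = 0.11

x̄ = (3 + 4 + 5 + 6 + 7 + 8 + 9 + 10 + 11)/9 = 7
Σ(x − x̄)² = 16 + 9 + 4 + 1 + 0 + 1 + 4 + 9 + 16 = 60
h = 1/9 + (0)²/60 = 0.111111 + 0 = 0.11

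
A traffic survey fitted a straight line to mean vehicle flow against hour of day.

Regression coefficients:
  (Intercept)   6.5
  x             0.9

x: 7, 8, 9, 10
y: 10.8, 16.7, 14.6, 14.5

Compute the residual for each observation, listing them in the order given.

x=7: ŷ = 6.5 + 0.9·7 = 12.8; e = 10.8 − 12.8 = -2
x=8: ŷ = 6.5 + 0.9·8 = 13.7; e = 16.7 − 13.7 = 3
x=9: ŷ = 6.5 + 0.9·9 = 14.6; e = 14.6 − 14.6 = 0
x=10: ŷ = 6.5 + 0.9·10 = 15.5; e = 14.5 − 15.5 = -1

-2, 3, 0, -1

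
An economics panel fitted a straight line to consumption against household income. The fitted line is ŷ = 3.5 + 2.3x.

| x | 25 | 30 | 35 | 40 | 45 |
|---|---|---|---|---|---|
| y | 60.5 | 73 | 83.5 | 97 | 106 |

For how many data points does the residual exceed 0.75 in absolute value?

x=25: ŷ = 3.5 + 2.3·25 = 61; r = 60.5 − 61 = -0.5
x=30: ŷ = 3.5 + 2.3·30 = 72.5; r = 73 − 72.5 = 0.5
x=35: ŷ = 3.5 + 2.3·35 = 84; r = 83.5 − 84 = -0.5
x=40: ŷ = 3.5 + 2.3·40 = 95.5; r = 97 − 95.5 = 1.5
x=45: ŷ = 3.5 + 2.3·45 = 107; r = 106 − 107 = -1
|r| > 0.75: x=40 (|r|=1.5), x=45 (|r|=1) → 2

2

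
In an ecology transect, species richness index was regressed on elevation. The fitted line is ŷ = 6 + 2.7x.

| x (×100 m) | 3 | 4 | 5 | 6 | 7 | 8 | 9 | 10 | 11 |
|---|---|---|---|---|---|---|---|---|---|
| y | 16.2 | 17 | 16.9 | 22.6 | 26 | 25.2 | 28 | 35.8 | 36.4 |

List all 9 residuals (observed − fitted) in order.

2.1, 0.2, -2.6, 0.4, 1.1, -2.4, -2.3, 2.8, 0.7

x=3: ŷ = 6 + 2.7·3 = 14.1; r = 16.2 − 14.1 = 2.1
x=4: ŷ = 6 + 2.7·4 = 16.8; r = 17 − 16.8 = 0.2
x=5: ŷ = 6 + 2.7·5 = 19.5; r = 16.9 − 19.5 = -2.6
x=6: ŷ = 6 + 2.7·6 = 22.2; r = 22.6 − 22.2 = 0.4
x=7: ŷ = 6 + 2.7·7 = 24.9; r = 26 − 24.9 = 1.1
x=8: ŷ = 6 + 2.7·8 = 27.6; r = 25.2 − 27.6 = -2.4
x=9: ŷ = 6 + 2.7·9 = 30.3; r = 28 − 30.3 = -2.3
x=10: ŷ = 6 + 2.7·10 = 33; r = 35.8 − 33 = 2.8
x=11: ŷ = 6 + 2.7·11 = 35.7; r = 36.4 − 35.7 = 0.7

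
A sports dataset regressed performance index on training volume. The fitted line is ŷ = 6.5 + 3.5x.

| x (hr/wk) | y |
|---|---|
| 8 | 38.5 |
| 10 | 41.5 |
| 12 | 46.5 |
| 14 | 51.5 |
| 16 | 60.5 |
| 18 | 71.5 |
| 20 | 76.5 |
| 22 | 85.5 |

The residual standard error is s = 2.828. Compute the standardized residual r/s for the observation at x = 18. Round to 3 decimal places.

ŷ = 6.5 + 3.5·18 = 69.5
r = 71.5 − 69.5 = 2
r/s = 2 / 2.828 = 0.707

0.707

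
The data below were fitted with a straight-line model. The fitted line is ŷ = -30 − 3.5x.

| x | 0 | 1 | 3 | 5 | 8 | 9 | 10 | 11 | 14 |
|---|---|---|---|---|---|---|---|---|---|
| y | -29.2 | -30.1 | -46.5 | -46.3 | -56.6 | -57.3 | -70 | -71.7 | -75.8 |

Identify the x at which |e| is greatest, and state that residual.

x = 3, e = -6

x=0: ŷ = -30 − 3.5·0 = -30; e = -29.2 − (-30) = 0.8
x=1: ŷ = -30 − 3.5·1 = -33.5; e = -30.1 − (-33.5) = 3.4
x=3: ŷ = -30 − 3.5·3 = -40.5; e = -46.5 − (-40.5) = -6
x=5: ŷ = -30 − 3.5·5 = -47.5; e = -46.3 − (-47.5) = 1.2
x=8: ŷ = -30 − 3.5·8 = -58; e = -56.6 − (-58) = 1.4
x=9: ŷ = -30 − 3.5·9 = -61.5; e = -57.3 − (-61.5) = 4.2
x=10: ŷ = -30 − 3.5·10 = -65; e = -70 − (-65) = -5
x=11: ŷ = -30 − 3.5·11 = -68.5; e = -71.7 − (-68.5) = -3.2
x=14: ŷ = -30 − 3.5·14 = -79; e = -75.8 − (-79) = 3.2
Largest |e| is 6 at x = 3, residual -6.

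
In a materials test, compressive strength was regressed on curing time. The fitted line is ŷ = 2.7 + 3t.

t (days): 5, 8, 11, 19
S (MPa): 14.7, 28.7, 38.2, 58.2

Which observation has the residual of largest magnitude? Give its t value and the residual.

t = 5, r = -3

t=5: ŷ = 2.7 + 3·5 = 17.7; r = 14.7 − 17.7 = -3
t=8: ŷ = 2.7 + 3·8 = 26.7; r = 28.7 − 26.7 = 2
t=11: ŷ = 2.7 + 3·11 = 35.7; r = 38.2 − 35.7 = 2.5
t=19: ŷ = 2.7 + 3·19 = 59.7; r = 58.2 − 59.7 = -1.5
Largest |r| is 3 at t = 5, residual -3.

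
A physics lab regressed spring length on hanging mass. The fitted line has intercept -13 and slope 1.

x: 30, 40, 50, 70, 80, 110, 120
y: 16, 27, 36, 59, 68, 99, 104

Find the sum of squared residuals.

x=30: ŷ = -13 + 30 = 17; r = 16 − 17 = -1
x=40: ŷ = -13 + 40 = 27; r = 27 − 27 = 0
x=50: ŷ = -13 + 50 = 37; r = 36 − 37 = -1
x=70: ŷ = -13 + 70 = 57; r = 59 − 57 = 2
x=80: ŷ = -13 + 80 = 67; r = 68 − 67 = 1
x=110: ŷ = -13 + 110 = 97; r = 99 − 97 = 2
x=120: ŷ = -13 + 120 = 107; r = 104 − 107 = -3
SSE = 1 + 0 + 1 + 4 + 1 + 4 + 9 = 20

SSE = 20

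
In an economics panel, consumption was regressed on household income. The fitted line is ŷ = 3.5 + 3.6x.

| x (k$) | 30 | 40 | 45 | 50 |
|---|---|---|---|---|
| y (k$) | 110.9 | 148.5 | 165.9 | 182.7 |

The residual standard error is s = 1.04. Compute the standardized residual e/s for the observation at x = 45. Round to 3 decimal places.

ŷ = 3.5 + 3.6·45 = 165.5
e = 165.9 − 165.5 = 0.4
e/s = 0.4 / 1.04 = 0.385

0.385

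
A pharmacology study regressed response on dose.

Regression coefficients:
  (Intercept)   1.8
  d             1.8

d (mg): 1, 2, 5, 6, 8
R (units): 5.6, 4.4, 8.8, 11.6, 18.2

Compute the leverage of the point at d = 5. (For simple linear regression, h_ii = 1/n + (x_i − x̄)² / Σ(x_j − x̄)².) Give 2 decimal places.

d̄ = (1 + 2 + 5 + 6 + 8)/5 = 4.4
Σ(d − d̄)² = 11.56 + 5.76 + 0.36 + 2.56 + 12.96 = 33.2
h = 1/5 + (0.6)²/33.2 = 0.2 + 0.0108434 = 0.21

h = 0.21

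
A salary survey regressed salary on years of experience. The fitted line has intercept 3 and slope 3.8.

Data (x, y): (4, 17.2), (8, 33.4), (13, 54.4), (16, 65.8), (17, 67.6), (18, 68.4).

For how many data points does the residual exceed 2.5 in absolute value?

1

x=4: ŷ = 3 + 3.8·4 = 18.2; r = 17.2 − 18.2 = -1
x=8: ŷ = 3 + 3.8·8 = 33.4; r = 33.4 − 33.4 = 0
x=13: ŷ = 3 + 3.8·13 = 52.4; r = 54.4 − 52.4 = 2
x=16: ŷ = 3 + 3.8·16 = 63.8; r = 65.8 − 63.8 = 2
x=17: ŷ = 3 + 3.8·17 = 67.6; r = 67.6 − 67.6 = 0
x=18: ŷ = 3 + 3.8·18 = 71.4; r = 68.4 − 71.4 = -3
|r| > 2.5: x=18 (|r|=3) → 1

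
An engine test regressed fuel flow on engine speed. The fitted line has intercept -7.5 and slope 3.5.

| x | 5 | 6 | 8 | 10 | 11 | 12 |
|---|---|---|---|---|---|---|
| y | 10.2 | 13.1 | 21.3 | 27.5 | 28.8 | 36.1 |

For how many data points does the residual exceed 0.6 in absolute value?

x=5: ŷ = -7.5 + 3.5·5 = 10; r = 10.2 − 10 = 0.2
x=6: ŷ = -7.5 + 3.5·6 = 13.5; r = 13.1 − 13.5 = -0.4
x=8: ŷ = -7.5 + 3.5·8 = 20.5; r = 21.3 − 20.5 = 0.8
x=10: ŷ = -7.5 + 3.5·10 = 27.5; r = 27.5 − 27.5 = 0
x=11: ŷ = -7.5 + 3.5·11 = 31; r = 28.8 − 31 = -2.2
x=12: ŷ = -7.5 + 3.5·12 = 34.5; r = 36.1 − 34.5 = 1.6
|r| > 0.6: x=8 (|r|=0.8), x=11 (|r|=2.2), x=12 (|r|=1.6) → 3

3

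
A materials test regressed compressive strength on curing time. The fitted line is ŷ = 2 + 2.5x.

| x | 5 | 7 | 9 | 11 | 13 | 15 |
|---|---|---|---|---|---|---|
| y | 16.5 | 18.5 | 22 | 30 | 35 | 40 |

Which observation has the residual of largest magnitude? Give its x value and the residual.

x = 9, e = -2.5

x=5: ŷ = 2 + 2.5·5 = 14.5; e = 16.5 − 14.5 = 2
x=7: ŷ = 2 + 2.5·7 = 19.5; e = 18.5 − 19.5 = -1
x=9: ŷ = 2 + 2.5·9 = 24.5; e = 22 − 24.5 = -2.5
x=11: ŷ = 2 + 2.5·11 = 29.5; e = 30 − 29.5 = 0.5
x=13: ŷ = 2 + 2.5·13 = 34.5; e = 35 − 34.5 = 0.5
x=15: ŷ = 2 + 2.5·15 = 39.5; e = 40 − 39.5 = 0.5
Largest |e| is 2.5 at x = 9, residual -2.5.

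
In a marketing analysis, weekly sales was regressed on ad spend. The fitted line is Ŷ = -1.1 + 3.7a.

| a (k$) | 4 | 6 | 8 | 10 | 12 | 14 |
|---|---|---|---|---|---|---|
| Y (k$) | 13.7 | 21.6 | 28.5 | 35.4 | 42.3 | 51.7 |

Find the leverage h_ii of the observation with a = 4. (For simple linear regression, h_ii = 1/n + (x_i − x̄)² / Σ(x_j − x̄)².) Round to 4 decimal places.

ā = (4 + 6 + 8 + 10 + 12 + 14)/6 = 9
Σ(a − ā)² = 25 + 9 + 1 + 1 + 9 + 25 = 70
h = 1/6 + (-5)²/70 = 0.166667 + 0.357143 = 0.5238

h = 0.5238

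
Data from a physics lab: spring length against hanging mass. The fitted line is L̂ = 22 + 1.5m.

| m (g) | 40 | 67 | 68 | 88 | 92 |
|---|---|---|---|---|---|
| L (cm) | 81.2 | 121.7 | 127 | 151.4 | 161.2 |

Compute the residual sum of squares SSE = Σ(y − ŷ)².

m=40: L̂ = 22 + 1.5·40 = 82; r = 81.2 − 82 = -0.8
m=67: L̂ = 22 + 1.5·67 = 122.5; r = 121.7 − 122.5 = -0.8
m=68: L̂ = 22 + 1.5·68 = 124; r = 127 − 124 = 3
m=88: L̂ = 22 + 1.5·88 = 154; r = 151.4 − 154 = -2.6
m=92: L̂ = 22 + 1.5·92 = 160; r = 161.2 − 160 = 1.2
SSE = 0.64 + 0.64 + 9 + 6.76 + 1.44 = 18.48

SSE = 18.48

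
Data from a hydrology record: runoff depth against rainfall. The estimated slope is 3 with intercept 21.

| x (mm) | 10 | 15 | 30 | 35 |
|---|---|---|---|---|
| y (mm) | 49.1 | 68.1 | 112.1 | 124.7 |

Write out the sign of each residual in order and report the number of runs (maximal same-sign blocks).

x=10: ŷ = 21 + 3·10 = 51; r = 49.1 − 51 = -1.9
x=15: ŷ = 21 + 3·15 = 66; r = 68.1 − 66 = 2.1
x=30: ŷ = 21 + 3·30 = 111; r = 112.1 − 111 = 1.1
x=35: ŷ = 21 + 3·35 = 126; r = 124.7 − 126 = -1.3
Signs: − + + −
Runs: −×1, +×2, −×1 → 3

3 runs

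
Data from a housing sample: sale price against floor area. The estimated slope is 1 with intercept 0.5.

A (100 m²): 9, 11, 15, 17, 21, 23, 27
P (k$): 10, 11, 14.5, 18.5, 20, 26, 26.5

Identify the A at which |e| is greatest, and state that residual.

A = 23, e = 2.5

A=9: ŷ = 0.5 + 9 = 9.5; e = 10 − 9.5 = 0.5
A=11: ŷ = 0.5 + 11 = 11.5; e = 11 − 11.5 = -0.5
A=15: ŷ = 0.5 + 15 = 15.5; e = 14.5 − 15.5 = -1
A=17: ŷ = 0.5 + 17 = 17.5; e = 18.5 − 17.5 = 1
A=21: ŷ = 0.5 + 21 = 21.5; e = 20 − 21.5 = -1.5
A=23: ŷ = 0.5 + 23 = 23.5; e = 26 − 23.5 = 2.5
A=27: ŷ = 0.5 + 27 = 27.5; e = 26.5 − 27.5 = -1
Largest |e| is 2.5 at A = 23, residual 2.5.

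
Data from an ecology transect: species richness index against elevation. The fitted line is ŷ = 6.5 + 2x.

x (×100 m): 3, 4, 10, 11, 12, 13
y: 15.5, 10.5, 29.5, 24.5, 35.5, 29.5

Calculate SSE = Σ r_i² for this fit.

x=3: ŷ = 6.5 + 2·3 = 12.5; r = 15.5 − 12.5 = 3
x=4: ŷ = 6.5 + 2·4 = 14.5; r = 10.5 − 14.5 = -4
x=10: ŷ = 6.5 + 2·10 = 26.5; r = 29.5 − 26.5 = 3
x=11: ŷ = 6.5 + 2·11 = 28.5; r = 24.5 − 28.5 = -4
x=12: ŷ = 6.5 + 2·12 = 30.5; r = 35.5 − 30.5 = 5
x=13: ŷ = 6.5 + 2·13 = 32.5; r = 29.5 − 32.5 = -3
SSE = 9 + 16 + 9 + 16 + 25 + 9 = 84

SSE = 84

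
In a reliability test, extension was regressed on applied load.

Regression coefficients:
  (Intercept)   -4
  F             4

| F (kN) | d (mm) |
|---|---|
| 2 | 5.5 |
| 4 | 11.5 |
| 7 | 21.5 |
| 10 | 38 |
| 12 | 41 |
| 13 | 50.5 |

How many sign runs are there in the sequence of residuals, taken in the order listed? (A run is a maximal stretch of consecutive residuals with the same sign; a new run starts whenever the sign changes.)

5 runs

F=2: ŷ = -4 + 4·2 = 4; e = 5.5 − 4 = 1.5
F=4: ŷ = -4 + 4·4 = 12; e = 11.5 − 12 = -0.5
F=7: ŷ = -4 + 4·7 = 24; e = 21.5 − 24 = -2.5
F=10: ŷ = -4 + 4·10 = 36; e = 38 − 36 = 2
F=12: ŷ = -4 + 4·12 = 44; e = 41 − 44 = -3
F=13: ŷ = -4 + 4·13 = 48; e = 50.5 − 48 = 2.5
Signs: + − − + − +
Runs: +×1, −×2, +×1, −×1, +×1 → 5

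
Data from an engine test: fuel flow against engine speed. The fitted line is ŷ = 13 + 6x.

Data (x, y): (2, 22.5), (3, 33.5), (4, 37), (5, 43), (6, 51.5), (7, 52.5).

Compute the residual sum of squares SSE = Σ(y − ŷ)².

SSE = 25

x=2: ŷ = 13 + 6·2 = 25; e = 22.5 − 25 = -2.5
x=3: ŷ = 13 + 6·3 = 31; e = 33.5 − 31 = 2.5
x=4: ŷ = 13 + 6·4 = 37; e = 37 − 37 = 0
x=5: ŷ = 13 + 6·5 = 43; e = 43 − 43 = 0
x=6: ŷ = 13 + 6·6 = 49; e = 51.5 − 49 = 2.5
x=7: ŷ = 13 + 6·7 = 55; e = 52.5 − 55 = -2.5
SSE = 6.25 + 6.25 + 0 + 0 + 6.25 + 6.25 = 25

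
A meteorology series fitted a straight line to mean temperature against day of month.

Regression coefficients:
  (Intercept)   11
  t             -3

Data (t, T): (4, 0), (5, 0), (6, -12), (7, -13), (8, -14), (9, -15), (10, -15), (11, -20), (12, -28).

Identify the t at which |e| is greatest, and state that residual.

t = 6, e = -5

t=4: ŷ = 11 − 3·4 = -1; e = 0 − (-1) = 1
t=5: ŷ = 11 − 3·5 = -4; e = 0 − (-4) = 4
t=6: ŷ = 11 − 3·6 = -7; e = -12 − (-7) = -5
t=7: ŷ = 11 − 3·7 = -10; e = -13 − (-10) = -3
t=8: ŷ = 11 − 3·8 = -13; e = -14 − (-13) = -1
t=9: ŷ = 11 − 3·9 = -16; e = -15 − (-16) = 1
t=10: ŷ = 11 − 3·10 = -19; e = -15 − (-19) = 4
t=11: ŷ = 11 − 3·11 = -22; e = -20 − (-22) = 2
t=12: ŷ = 11 − 3·12 = -25; e = -28 − (-25) = -3
Largest |e| is 5 at t = 6, residual -5.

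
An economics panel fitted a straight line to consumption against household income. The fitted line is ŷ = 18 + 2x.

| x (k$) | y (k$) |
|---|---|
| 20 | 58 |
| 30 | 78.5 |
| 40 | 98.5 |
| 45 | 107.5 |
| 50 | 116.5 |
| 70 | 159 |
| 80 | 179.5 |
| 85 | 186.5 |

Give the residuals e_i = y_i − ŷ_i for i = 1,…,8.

x=20: ŷ = 18 + 2·20 = 58; e = 58 − 58 = 0
x=30: ŷ = 18 + 2·30 = 78; e = 78.5 − 78 = 0.5
x=40: ŷ = 18 + 2·40 = 98; e = 98.5 − 98 = 0.5
x=45: ŷ = 18 + 2·45 = 108; e = 107.5 − 108 = -0.5
x=50: ŷ = 18 + 2·50 = 118; e = 116.5 − 118 = -1.5
x=70: ŷ = 18 + 2·70 = 158; e = 159 − 158 = 1
x=80: ŷ = 18 + 2·80 = 178; e = 179.5 − 178 = 1.5
x=85: ŷ = 18 + 2·85 = 188; e = 186.5 − 188 = -1.5

0, 0.5, 0.5, -0.5, -1.5, 1, 1.5, -1.5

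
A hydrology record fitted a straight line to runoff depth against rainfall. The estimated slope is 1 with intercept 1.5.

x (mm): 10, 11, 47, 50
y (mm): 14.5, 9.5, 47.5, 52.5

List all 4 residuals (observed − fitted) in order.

3, -3, -1, 1

x=10: ŷ = 1.5 + 10 = 11.5; e = 14.5 − 11.5 = 3
x=11: ŷ = 1.5 + 11 = 12.5; e = 9.5 − 12.5 = -3
x=47: ŷ = 1.5 + 47 = 48.5; e = 47.5 − 48.5 = -1
x=50: ŷ = 1.5 + 50 = 51.5; e = 52.5 − 51.5 = 1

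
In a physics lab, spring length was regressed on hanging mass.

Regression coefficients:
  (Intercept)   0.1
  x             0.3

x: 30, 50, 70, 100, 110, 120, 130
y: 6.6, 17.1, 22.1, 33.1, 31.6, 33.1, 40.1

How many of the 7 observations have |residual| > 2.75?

2

x=30: ŷ = 0.1 + 0.3·30 = 9.1; e = 6.6 − 9.1 = -2.5
x=50: ŷ = 0.1 + 0.3·50 = 15.1; e = 17.1 − 15.1 = 2
x=70: ŷ = 0.1 + 0.3·70 = 21.1; e = 22.1 − 21.1 = 1
x=100: ŷ = 0.1 + 0.3·100 = 30.1; e = 33.1 − 30.1 = 3
x=110: ŷ = 0.1 + 0.3·110 = 33.1; e = 31.6 − 33.1 = -1.5
x=120: ŷ = 0.1 + 0.3·120 = 36.1; e = 33.1 − 36.1 = -3
x=130: ŷ = 0.1 + 0.3·130 = 39.1; e = 40.1 − 39.1 = 1
|e| > 2.75: x=100 (|e|=3), x=120 (|e|=3) → 2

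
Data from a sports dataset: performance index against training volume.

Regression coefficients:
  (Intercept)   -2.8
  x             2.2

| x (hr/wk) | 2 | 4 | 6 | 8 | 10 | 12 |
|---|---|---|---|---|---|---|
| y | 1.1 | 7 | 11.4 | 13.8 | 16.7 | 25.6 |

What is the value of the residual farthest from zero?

e = -2.5

x=2: ŷ = -2.8 + 2.2·2 = 1.6; e = 1.1 − 1.6 = -0.5
x=4: ŷ = -2.8 + 2.2·4 = 6; e = 7 − 6 = 1
x=6: ŷ = -2.8 + 2.2·6 = 10.4; e = 11.4 − 10.4 = 1
x=8: ŷ = -2.8 + 2.2·8 = 14.8; e = 13.8 − 14.8 = -1
x=10: ŷ = -2.8 + 2.2·10 = 19.2; e = 16.7 − 19.2 = -2.5
x=12: ŷ = -2.8 + 2.2·12 = 23.6; e = 25.6 − 23.6 = 2
Largest |e| is 2.5 at x = 10, residual -2.5.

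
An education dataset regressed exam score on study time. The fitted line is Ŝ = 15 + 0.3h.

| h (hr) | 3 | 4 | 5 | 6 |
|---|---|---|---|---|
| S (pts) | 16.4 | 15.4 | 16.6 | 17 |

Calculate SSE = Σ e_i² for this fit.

SSE = 0.94

h=3: Ŝ = 15 + 0.3·3 = 15.9; e = 16.4 − 15.9 = 0.5
h=4: Ŝ = 15 + 0.3·4 = 16.2; e = 15.4 − 16.2 = -0.8
h=5: Ŝ = 15 + 0.3·5 = 16.5; e = 16.6 − 16.5 = 0.1
h=6: Ŝ = 15 + 0.3·6 = 16.8; e = 17 − 16.8 = 0.2
SSE = 0.25 + 0.64 + 0.01 + 0.04 = 0.94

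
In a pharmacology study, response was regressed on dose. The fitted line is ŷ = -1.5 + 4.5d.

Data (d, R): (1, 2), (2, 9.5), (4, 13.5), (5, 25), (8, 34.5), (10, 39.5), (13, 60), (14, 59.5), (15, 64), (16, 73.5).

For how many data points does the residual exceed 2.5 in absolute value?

5

d=1: ŷ = -1.5 + 4.5·1 = 3; e = 2 − 3 = -1
d=2: ŷ = -1.5 + 4.5·2 = 7.5; e = 9.5 − 7.5 = 2
d=4: ŷ = -1.5 + 4.5·4 = 16.5; e = 13.5 − 16.5 = -3
d=5: ŷ = -1.5 + 4.5·5 = 21; e = 25 − 21 = 4
d=8: ŷ = -1.5 + 4.5·8 = 34.5; e = 34.5 − 34.5 = 0
d=10: ŷ = -1.5 + 4.5·10 = 43.5; e = 39.5 − 43.5 = -4
d=13: ŷ = -1.5 + 4.5·13 = 57; e = 60 − 57 = 3
d=14: ŷ = -1.5 + 4.5·14 = 61.5; e = 59.5 − 61.5 = -2
d=15: ŷ = -1.5 + 4.5·15 = 66; e = 64 − 66 = -2
d=16: ŷ = -1.5 + 4.5·16 = 70.5; e = 73.5 − 70.5 = 3
|e| > 2.5: d=4 (|e|=3), d=5 (|e|=4), d=10 (|e|=4), d=13 (|e|=3), d=16 (|e|=3) → 5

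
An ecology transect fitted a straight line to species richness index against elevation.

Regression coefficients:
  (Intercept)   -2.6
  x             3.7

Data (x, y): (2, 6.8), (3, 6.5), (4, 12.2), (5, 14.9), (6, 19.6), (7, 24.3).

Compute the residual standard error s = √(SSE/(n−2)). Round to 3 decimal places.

s = 1.581

x=2: ŷ = -2.6 + 3.7·2 = 4.8; r = 6.8 − 4.8 = 2
x=3: ŷ = -2.6 + 3.7·3 = 8.5; r = 6.5 − 8.5 = -2
x=4: ŷ = -2.6 + 3.7·4 = 12.2; r = 12.2 − 12.2 = 0
x=5: ŷ = -2.6 + 3.7·5 = 15.9; r = 14.9 − 15.9 = -1
x=6: ŷ = -2.6 + 3.7·6 = 19.6; r = 19.6 − 19.6 = 0
x=7: ŷ = -2.6 + 3.7·7 = 23.3; r = 24.3 − 23.3 = 1
SSE = 4 + 4 + 0 + 1 + 0 + 1 = 10
s = √(10/4) = √2.5 ≈ 1.581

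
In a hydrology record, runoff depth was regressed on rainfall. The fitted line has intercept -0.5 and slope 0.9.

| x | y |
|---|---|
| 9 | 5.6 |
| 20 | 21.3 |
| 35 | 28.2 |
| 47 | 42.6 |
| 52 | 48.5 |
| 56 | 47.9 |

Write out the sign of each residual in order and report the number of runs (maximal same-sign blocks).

5 runs

x=9: ŷ = -0.5 + 0.9·9 = 7.6; r = 5.6 − 7.6 = -2
x=20: ŷ = -0.5 + 0.9·20 = 17.5; r = 21.3 − 17.5 = 3.8
x=35: ŷ = -0.5 + 0.9·35 = 31; r = 28.2 − 31 = -2.8
x=47: ŷ = -0.5 + 0.9·47 = 41.8; r = 42.6 − 41.8 = 0.8
x=52: ŷ = -0.5 + 0.9·52 = 46.3; r = 48.5 − 46.3 = 2.2
x=56: ŷ = -0.5 + 0.9·56 = 49.9; r = 47.9 − 49.9 = -2
Signs: − + − + + −
Runs: −×1, +×1, −×1, +×2, −×1 → 5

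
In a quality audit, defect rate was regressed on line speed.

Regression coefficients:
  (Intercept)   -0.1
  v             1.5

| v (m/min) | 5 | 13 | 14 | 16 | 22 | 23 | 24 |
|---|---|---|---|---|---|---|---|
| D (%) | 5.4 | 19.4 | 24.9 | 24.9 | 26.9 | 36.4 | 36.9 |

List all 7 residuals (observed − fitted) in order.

v=5: ŷ = -0.1 + 1.5·5 = 7.4; r = 5.4 − 7.4 = -2
v=13: ŷ = -0.1 + 1.5·13 = 19.4; r = 19.4 − 19.4 = 0
v=14: ŷ = -0.1 + 1.5·14 = 20.9; r = 24.9 − 20.9 = 4
v=16: ŷ = -0.1 + 1.5·16 = 23.9; r = 24.9 − 23.9 = 1
v=22: ŷ = -0.1 + 1.5·22 = 32.9; r = 26.9 − 32.9 = -6
v=23: ŷ = -0.1 + 1.5·23 = 34.4; r = 36.4 − 34.4 = 2
v=24: ŷ = -0.1 + 1.5·24 = 35.9; r = 36.9 − 35.9 = 1

-2, 0, 4, 1, -6, 2, 1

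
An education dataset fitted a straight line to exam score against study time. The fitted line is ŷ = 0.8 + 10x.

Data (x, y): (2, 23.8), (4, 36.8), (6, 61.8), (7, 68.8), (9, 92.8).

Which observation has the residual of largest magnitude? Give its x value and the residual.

x = 4, r = -4

x=2: ŷ = 0.8 + 10·2 = 20.8; r = 23.8 − 20.8 = 3
x=4: ŷ = 0.8 + 10·4 = 40.8; r = 36.8 − 40.8 = -4
x=6: ŷ = 0.8 + 10·6 = 60.8; r = 61.8 − 60.8 = 1
x=7: ŷ = 0.8 + 10·7 = 70.8; r = 68.8 − 70.8 = -2
x=9: ŷ = 0.8 + 10·9 = 90.8; r = 92.8 − 90.8 = 2
Largest |r| is 4 at x = 4, residual -4.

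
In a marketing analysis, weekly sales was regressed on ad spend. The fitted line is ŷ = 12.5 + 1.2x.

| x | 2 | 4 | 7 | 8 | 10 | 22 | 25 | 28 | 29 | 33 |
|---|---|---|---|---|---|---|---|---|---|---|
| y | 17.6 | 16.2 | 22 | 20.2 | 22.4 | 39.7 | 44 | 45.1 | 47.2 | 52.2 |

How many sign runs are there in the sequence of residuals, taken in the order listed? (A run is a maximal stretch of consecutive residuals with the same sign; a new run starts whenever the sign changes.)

x=2: ŷ = 12.5 + 1.2·2 = 14.9; r = 17.6 − 14.9 = 2.7
x=4: ŷ = 12.5 + 1.2·4 = 17.3; r = 16.2 − 17.3 = -1.1
x=7: ŷ = 12.5 + 1.2·7 = 20.9; r = 22 − 20.9 = 1.1
x=8: ŷ = 12.5 + 1.2·8 = 22.1; r = 20.2 − 22.1 = -1.9
x=10: ŷ = 12.5 + 1.2·10 = 24.5; r = 22.4 − 24.5 = -2.1
x=22: ŷ = 12.5 + 1.2·22 = 38.9; r = 39.7 − 38.9 = 0.8
x=25: ŷ = 12.5 + 1.2·25 = 42.5; r = 44 − 42.5 = 1.5
x=28: ŷ = 12.5 + 1.2·28 = 46.1; r = 45.1 − 46.1 = -1
x=29: ŷ = 12.5 + 1.2·29 = 47.3; r = 47.2 − 47.3 = -0.1
x=33: ŷ = 12.5 + 1.2·33 = 52.1; r = 52.2 − 52.1 = 0.1
Signs: + − + − − + + − − +
Runs: +×1, −×1, +×1, −×2, +×2, −×2, +×1 → 7

7 runs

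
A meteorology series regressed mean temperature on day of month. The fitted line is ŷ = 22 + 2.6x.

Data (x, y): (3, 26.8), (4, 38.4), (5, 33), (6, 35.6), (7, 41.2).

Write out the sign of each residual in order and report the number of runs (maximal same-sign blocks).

x=3: ŷ = 22 + 2.6·3 = 29.8; e = 26.8 − 29.8 = -3
x=4: ŷ = 22 + 2.6·4 = 32.4; e = 38.4 − 32.4 = 6
x=5: ŷ = 22 + 2.6·5 = 35; e = 33 − 35 = -2
x=6: ŷ = 22 + 2.6·6 = 37.6; e = 35.6 − 37.6 = -2
x=7: ŷ = 22 + 2.6·7 = 40.2; e = 41.2 − 40.2 = 1
Signs: − + − − +
Runs: −×1, +×1, −×2, +×1 → 4

4 runs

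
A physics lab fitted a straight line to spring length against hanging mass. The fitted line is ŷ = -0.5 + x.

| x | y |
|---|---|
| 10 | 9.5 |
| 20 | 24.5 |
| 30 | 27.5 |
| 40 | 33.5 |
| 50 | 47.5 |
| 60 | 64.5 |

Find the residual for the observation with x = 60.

ŷ = -0.5 + 60 = 59.5
r = 64.5 − 59.5 = 5

r = 5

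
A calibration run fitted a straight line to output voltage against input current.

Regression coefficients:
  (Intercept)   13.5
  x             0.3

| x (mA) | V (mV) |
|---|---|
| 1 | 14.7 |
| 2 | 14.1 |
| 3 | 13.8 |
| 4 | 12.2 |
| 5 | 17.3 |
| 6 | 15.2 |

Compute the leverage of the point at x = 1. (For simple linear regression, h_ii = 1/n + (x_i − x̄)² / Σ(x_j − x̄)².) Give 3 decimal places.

h = 0.524

x̄ = (1 + 2 + 3 + 4 + 5 + 6)/6 = 3.5
Σ(x − x̄)² = 6.25 + 2.25 + 0.25 + 0.25 + 2.25 + 6.25 = 17.5
h = 1/6 + (-2.5)²/17.5 = 0.166667 + 0.357143 = 0.524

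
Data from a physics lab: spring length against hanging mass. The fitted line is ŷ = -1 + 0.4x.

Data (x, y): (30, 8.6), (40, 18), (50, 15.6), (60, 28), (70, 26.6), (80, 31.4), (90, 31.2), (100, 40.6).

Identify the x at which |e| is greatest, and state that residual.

x=30: ŷ = -1 + 0.4·30 = 11; e = 8.6 − 11 = -2.4
x=40: ŷ = -1 + 0.4·40 = 15; e = 18 − 15 = 3
x=50: ŷ = -1 + 0.4·50 = 19; e = 15.6 − 19 = -3.4
x=60: ŷ = -1 + 0.4·60 = 23; e = 28 − 23 = 5
x=70: ŷ = -1 + 0.4·70 = 27; e = 26.6 − 27 = -0.4
x=80: ŷ = -1 + 0.4·80 = 31; e = 31.4 − 31 = 0.4
x=90: ŷ = -1 + 0.4·90 = 35; e = 31.2 − 35 = -3.8
x=100: ŷ = -1 + 0.4·100 = 39; e = 40.6 − 39 = 1.6
Largest |e| is 5 at x = 60, residual 5.

x = 60, e = 5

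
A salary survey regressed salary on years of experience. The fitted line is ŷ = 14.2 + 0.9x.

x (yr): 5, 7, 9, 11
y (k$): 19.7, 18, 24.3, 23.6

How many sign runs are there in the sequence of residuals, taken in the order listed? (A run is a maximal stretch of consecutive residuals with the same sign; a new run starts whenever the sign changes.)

4 runs

x=5: ŷ = 14.2 + 0.9·5 = 18.7; e = 19.7 − 18.7 = 1
x=7: ŷ = 14.2 + 0.9·7 = 20.5; e = 18 − 20.5 = -2.5
x=9: ŷ = 14.2 + 0.9·9 = 22.3; e = 24.3 − 22.3 = 2
x=11: ŷ = 14.2 + 0.9·11 = 24.1; e = 23.6 − 24.1 = -0.5
Signs: + − + −
Runs: +×1, −×1, +×1, −×1 → 4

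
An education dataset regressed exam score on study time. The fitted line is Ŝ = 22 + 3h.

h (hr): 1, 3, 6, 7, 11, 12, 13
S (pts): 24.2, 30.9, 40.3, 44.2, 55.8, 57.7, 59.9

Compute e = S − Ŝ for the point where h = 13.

e = -1.1

Ŝ = 22 + 3·13 = 61
e = 59.9 − 61 = -1.1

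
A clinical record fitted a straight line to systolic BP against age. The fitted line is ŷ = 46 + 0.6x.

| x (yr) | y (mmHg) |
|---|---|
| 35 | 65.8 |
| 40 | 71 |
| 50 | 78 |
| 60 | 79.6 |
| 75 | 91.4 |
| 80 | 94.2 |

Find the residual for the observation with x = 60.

ŷ = 46 + 0.6·60 = 82
e = 79.6 − 82 = -2.4

e = -2.4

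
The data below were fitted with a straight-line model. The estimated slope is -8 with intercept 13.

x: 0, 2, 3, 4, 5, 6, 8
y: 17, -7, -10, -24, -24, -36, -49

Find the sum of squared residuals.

SSE = 72

x=0: ŷ = 13 − 8·0 = 13; r = 17 − 13 = 4
x=2: ŷ = 13 − 8·2 = -3; r = -7 − (-3) = -4
x=3: ŷ = 13 − 8·3 = -11; r = -10 − (-11) = 1
x=4: ŷ = 13 − 8·4 = -19; r = -24 − (-19) = -5
x=5: ŷ = 13 − 8·5 = -27; r = -24 − (-27) = 3
x=6: ŷ = 13 − 8·6 = -35; r = -36 − (-35) = -1
x=8: ŷ = 13 − 8·8 = -51; r = -49 − (-51) = 2
SSE = 16 + 16 + 1 + 25 + 9 + 1 + 4 = 72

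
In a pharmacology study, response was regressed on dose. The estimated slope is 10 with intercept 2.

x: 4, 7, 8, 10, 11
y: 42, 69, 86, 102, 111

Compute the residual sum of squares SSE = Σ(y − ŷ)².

SSE = 26

x=4: ŷ = 2 + 10·4 = 42; r = 42 − 42 = 0
x=7: ŷ = 2 + 10·7 = 72; r = 69 − 72 = -3
x=8: ŷ = 2 + 10·8 = 82; r = 86 − 82 = 4
x=10: ŷ = 2 + 10·10 = 102; r = 102 − 102 = 0
x=11: ŷ = 2 + 10·11 = 112; r = 111 − 112 = -1
SSE = 0 + 9 + 16 + 0 + 1 = 26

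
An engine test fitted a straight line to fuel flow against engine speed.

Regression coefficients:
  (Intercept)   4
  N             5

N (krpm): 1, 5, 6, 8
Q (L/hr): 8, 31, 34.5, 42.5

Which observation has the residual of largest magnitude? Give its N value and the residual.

N = 5, e = 2

N=1: Q̂ = 4 + 5·1 = 9; e = 8 − 9 = -1
N=5: Q̂ = 4 + 5·5 = 29; e = 31 − 29 = 2
N=6: Q̂ = 4 + 5·6 = 34; e = 34.5 − 34 = 0.5
N=8: Q̂ = 4 + 5·8 = 44; e = 42.5 − 44 = -1.5
Largest |e| is 2 at N = 5, residual 2.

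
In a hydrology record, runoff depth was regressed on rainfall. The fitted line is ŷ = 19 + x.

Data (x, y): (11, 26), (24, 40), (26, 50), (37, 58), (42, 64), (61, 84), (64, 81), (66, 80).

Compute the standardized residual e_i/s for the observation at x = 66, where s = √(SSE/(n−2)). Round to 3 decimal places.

x=11: ŷ = 19 + 11 = 30; e = 26 − 30 = -4
x=24: ŷ = 19 + 24 = 43; e = 40 − 43 = -3
x=26: ŷ = 19 + 26 = 45; e = 50 − 45 = 5
x=37: ŷ = 19 + 37 = 56; e = 58 − 56 = 2
x=42: ŷ = 19 + 42 = 61; e = 64 − 61 = 3
x=61: ŷ = 19 + 61 = 80; e = 84 − 80 = 4
x=64: ŷ = 19 + 64 = 83; e = 81 − 83 = -2
x=66: ŷ = 19 + 66 = 85; e = 80 − 85 = -5
SSE = 16 + 9 + 25 + 4 + 9 + 16 + 4 + 25 = 108
s = √(108/6) = 4.24264
e/s = -5 / 4.24264 = -1.179

-1.179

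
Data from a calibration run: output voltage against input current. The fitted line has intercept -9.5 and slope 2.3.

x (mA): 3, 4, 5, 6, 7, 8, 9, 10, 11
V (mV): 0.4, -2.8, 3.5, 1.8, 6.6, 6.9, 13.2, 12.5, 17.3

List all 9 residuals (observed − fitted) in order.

3, -2.5, 1.5, -2.5, 0, -2, 2, -1, 1.5

x=3: ŷ = -9.5 + 2.3·3 = -2.6; e = 0.4 − (-2.6) = 3
x=4: ŷ = -9.5 + 2.3·4 = -0.3; e = -2.8 − (-0.3) = -2.5
x=5: ŷ = -9.5 + 2.3·5 = 2; e = 3.5 − 2 = 1.5
x=6: ŷ = -9.5 + 2.3·6 = 4.3; e = 1.8 − 4.3 = -2.5
x=7: ŷ = -9.5 + 2.3·7 = 6.6; e = 6.6 − 6.6 = 0
x=8: ŷ = -9.5 + 2.3·8 = 8.9; e = 6.9 − 8.9 = -2
x=9: ŷ = -9.5 + 2.3·9 = 11.2; e = 13.2 − 11.2 = 2
x=10: ŷ = -9.5 + 2.3·10 = 13.5; e = 12.5 − 13.5 = -1
x=11: ŷ = -9.5 + 2.3·11 = 15.8; e = 17.3 − 15.8 = 1.5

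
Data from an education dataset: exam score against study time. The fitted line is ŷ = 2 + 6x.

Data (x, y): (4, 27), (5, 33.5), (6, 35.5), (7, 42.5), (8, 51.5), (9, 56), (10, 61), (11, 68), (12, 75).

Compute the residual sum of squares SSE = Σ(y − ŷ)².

SSE = 16

x=4: ŷ = 2 + 6·4 = 26; e = 27 − 26 = 1
x=5: ŷ = 2 + 6·5 = 32; e = 33.5 − 32 = 1.5
x=6: ŷ = 2 + 6·6 = 38; e = 35.5 − 38 = -2.5
x=7: ŷ = 2 + 6·7 = 44; e = 42.5 − 44 = -1.5
x=8: ŷ = 2 + 6·8 = 50; e = 51.5 − 50 = 1.5
x=9: ŷ = 2 + 6·9 = 56; e = 56 − 56 = 0
x=10: ŷ = 2 + 6·10 = 62; e = 61 − 62 = -1
x=11: ŷ = 2 + 6·11 = 68; e = 68 − 68 = 0
x=12: ŷ = 2 + 6·12 = 74; e = 75 − 74 = 1
SSE = 1 + 2.25 + 6.25 + 2.25 + 2.25 + 0 + 1 + 0 + 1 = 16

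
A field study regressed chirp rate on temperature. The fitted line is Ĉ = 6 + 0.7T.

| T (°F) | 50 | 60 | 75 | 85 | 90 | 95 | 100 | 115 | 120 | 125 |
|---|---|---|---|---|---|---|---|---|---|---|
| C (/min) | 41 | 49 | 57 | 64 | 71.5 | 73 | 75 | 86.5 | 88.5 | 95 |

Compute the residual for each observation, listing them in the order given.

T=50: Ĉ = 6 + 0.7·50 = 41; r = 41 − 41 = 0
T=60: Ĉ = 6 + 0.7·60 = 48; r = 49 − 48 = 1
T=75: Ĉ = 6 + 0.7·75 = 58.5; r = 57 − 58.5 = -1.5
T=85: Ĉ = 6 + 0.7·85 = 65.5; r = 64 − 65.5 = -1.5
T=90: Ĉ = 6 + 0.7·90 = 69; r = 71.5 − 69 = 2.5
T=95: Ĉ = 6 + 0.7·95 = 72.5; r = 73 − 72.5 = 0.5
T=100: Ĉ = 6 + 0.7·100 = 76; r = 75 − 76 = -1
T=115: Ĉ = 6 + 0.7·115 = 86.5; r = 86.5 − 86.5 = 0
T=120: Ĉ = 6 + 0.7·120 = 90; r = 88.5 − 90 = -1.5
T=125: Ĉ = 6 + 0.7·125 = 93.5; r = 95 − 93.5 = 1.5

0, 1, -1.5, -1.5, 2.5, 0.5, -1, 0, -1.5, 1.5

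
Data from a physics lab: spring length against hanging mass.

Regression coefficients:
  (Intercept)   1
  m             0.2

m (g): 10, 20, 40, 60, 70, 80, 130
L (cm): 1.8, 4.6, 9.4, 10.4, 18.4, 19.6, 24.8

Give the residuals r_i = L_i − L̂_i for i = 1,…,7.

-1.2, -0.4, 0.4, -2.6, 3.4, 2.6, -2.2

m=10: L̂ = 1 + 0.2·10 = 3; r = 1.8 − 3 = -1.2
m=20: L̂ = 1 + 0.2·20 = 5; r = 4.6 − 5 = -0.4
m=40: L̂ = 1 + 0.2·40 = 9; r = 9.4 − 9 = 0.4
m=60: L̂ = 1 + 0.2·60 = 13; r = 10.4 − 13 = -2.6
m=70: L̂ = 1 + 0.2·70 = 15; r = 18.4 − 15 = 3.4
m=80: L̂ = 1 + 0.2·80 = 17; r = 19.6 − 17 = 2.6
m=130: L̂ = 1 + 0.2·130 = 27; r = 24.8 − 27 = -2.2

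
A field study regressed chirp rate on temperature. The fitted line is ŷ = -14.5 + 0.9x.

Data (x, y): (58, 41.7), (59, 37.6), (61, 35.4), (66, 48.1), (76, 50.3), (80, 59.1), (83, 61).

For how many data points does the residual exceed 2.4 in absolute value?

4

x=58: ŷ = -14.5 + 0.9·58 = 37.7; r = 41.7 − 37.7 = 4
x=59: ŷ = -14.5 + 0.9·59 = 38.6; r = 37.6 − 38.6 = -1
x=61: ŷ = -14.5 + 0.9·61 = 40.4; r = 35.4 − 40.4 = -5
x=66: ŷ = -14.5 + 0.9·66 = 44.9; r = 48.1 − 44.9 = 3.2
x=76: ŷ = -14.5 + 0.9·76 = 53.9; r = 50.3 − 53.9 = -3.6
x=80: ŷ = -14.5 + 0.9·80 = 57.5; r = 59.1 − 57.5 = 1.6
x=83: ŷ = -14.5 + 0.9·83 = 60.2; r = 61 − 60.2 = 0.8
|r| > 2.4: x=58 (|r|=4), x=61 (|r|=5), x=66 (|r|=3.2), x=76 (|r|=3.6) → 4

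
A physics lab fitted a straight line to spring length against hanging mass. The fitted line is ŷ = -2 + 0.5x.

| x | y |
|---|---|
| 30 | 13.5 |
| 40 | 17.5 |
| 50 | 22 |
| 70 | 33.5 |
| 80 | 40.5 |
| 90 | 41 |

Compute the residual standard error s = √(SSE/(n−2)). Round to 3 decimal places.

s = 1.732

x=30: ŷ = -2 + 0.5·30 = 13; e = 13.5 − 13 = 0.5
x=40: ŷ = -2 + 0.5·40 = 18; e = 17.5 − 18 = -0.5
x=50: ŷ = -2 + 0.5·50 = 23; e = 22 − 23 = -1
x=70: ŷ = -2 + 0.5·70 = 33; e = 33.5 − 33 = 0.5
x=80: ŷ = -2 + 0.5·80 = 38; e = 40.5 − 38 = 2.5
x=90: ŷ = -2 + 0.5·90 = 43; e = 41 − 43 = -2
SSE = 0.25 + 0.25 + 1 + 0.25 + 6.25 + 4 = 12
s = √(12/4) = √3 ≈ 1.732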